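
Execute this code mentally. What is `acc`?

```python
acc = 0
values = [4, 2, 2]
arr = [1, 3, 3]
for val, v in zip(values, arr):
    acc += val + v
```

Let's trace through this code step by step.

Initialize: acc = 0
Initialize: values = [4, 2, 2]
Initialize: arr = [1, 3, 3]
Entering loop: for val, v in zip(values, arr):

After execution: acc = 15
15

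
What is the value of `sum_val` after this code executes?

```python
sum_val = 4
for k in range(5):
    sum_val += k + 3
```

Let's trace through this code step by step.

Initialize: sum_val = 4
Entering loop: for k in range(5):

After execution: sum_val = 29
29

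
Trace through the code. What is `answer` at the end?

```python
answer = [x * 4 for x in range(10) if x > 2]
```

Let's trace through this code step by step.

Initialize: answer = [x * 4 for x in range(10) if x > 2]

After execution: answer = [12, 16, 20, 24, 28, 32, 36]
[12, 16, 20, 24, 28, 32, 36]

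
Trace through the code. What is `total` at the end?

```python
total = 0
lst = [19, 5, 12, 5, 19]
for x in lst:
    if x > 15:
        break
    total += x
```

Let's trace through this code step by step.

Initialize: total = 0
Initialize: lst = [19, 5, 12, 5, 19]
Entering loop: for x in lst:

After execution: total = 0
0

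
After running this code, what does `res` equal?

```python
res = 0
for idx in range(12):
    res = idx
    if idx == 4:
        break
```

Let's trace through this code step by step.

Initialize: res = 0
Entering loop: for idx in range(12):

After execution: res = 4
4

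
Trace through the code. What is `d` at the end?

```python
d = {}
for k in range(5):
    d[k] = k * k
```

Let's trace through this code step by step.

Initialize: d = {}
Entering loop: for k in range(5):

After execution: d = {0: 0, 1: 1, 2: 4, 3: 9, 4: 16}
{0: 0, 1: 1, 2: 4, 3: 9, 4: 16}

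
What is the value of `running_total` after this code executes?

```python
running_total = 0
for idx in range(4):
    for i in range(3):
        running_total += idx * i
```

Let's trace through this code step by step.

Initialize: running_total = 0
Entering loop: for idx in range(4):

After execution: running_total = 18
18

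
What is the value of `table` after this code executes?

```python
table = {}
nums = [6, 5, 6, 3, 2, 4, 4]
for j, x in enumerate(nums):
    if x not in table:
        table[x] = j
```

Let's trace through this code step by step.

Initialize: table = {}
Initialize: nums = [6, 5, 6, 3, 2, 4, 4]
Entering loop: for j, x in enumerate(nums):

After execution: table = {6: 0, 5: 1, 3: 3, 2: 4, 4: 5}
{6: 0, 5: 1, 3: 3, 2: 4, 4: 5}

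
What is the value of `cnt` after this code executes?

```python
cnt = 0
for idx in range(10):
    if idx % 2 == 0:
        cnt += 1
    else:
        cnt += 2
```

Let's trace through this code step by step.

Initialize: cnt = 0
Entering loop: for idx in range(10):

After execution: cnt = 15
15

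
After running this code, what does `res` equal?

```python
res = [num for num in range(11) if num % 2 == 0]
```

Let's trace through this code step by step.

Initialize: res = [num for num in range(11) if num % 2 == 0]

After execution: res = [0, 2, 4, 6, 8, 10]
[0, 2, 4, 6, 8, 10]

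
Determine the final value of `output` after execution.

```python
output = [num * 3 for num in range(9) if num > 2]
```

Let's trace through this code step by step.

Initialize: output = [num * 3 for num in range(9) if num > 2]

After execution: output = [9, 12, 15, 18, 21, 24]
[9, 12, 15, 18, 21, 24]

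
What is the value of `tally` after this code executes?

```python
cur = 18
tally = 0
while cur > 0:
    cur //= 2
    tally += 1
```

Let's trace through this code step by step.

Initialize: cur = 18
Initialize: tally = 0
Entering loop: while cur > 0:

After execution: tally = 5
5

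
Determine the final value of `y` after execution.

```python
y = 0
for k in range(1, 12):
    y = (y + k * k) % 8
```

Let's trace through this code step by step.

Initialize: y = 0
Entering loop: for k in range(1, 12):

After execution: y = 2
2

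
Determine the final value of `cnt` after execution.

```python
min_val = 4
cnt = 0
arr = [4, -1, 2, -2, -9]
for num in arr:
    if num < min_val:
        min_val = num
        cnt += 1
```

Let's trace through this code step by step.

Initialize: min_val = 4
Initialize: cnt = 0
Initialize: arr = [4, -1, 2, -2, -9]
Entering loop: for num in arr:

After execution: cnt = 3
3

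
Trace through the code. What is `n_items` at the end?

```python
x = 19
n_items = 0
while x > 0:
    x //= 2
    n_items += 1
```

Let's trace through this code step by step.

Initialize: x = 19
Initialize: n_items = 0
Entering loop: while x > 0:

After execution: n_items = 5
5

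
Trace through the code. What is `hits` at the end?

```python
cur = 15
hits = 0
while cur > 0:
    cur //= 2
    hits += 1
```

Let's trace through this code step by step.

Initialize: cur = 15
Initialize: hits = 0
Entering loop: while cur > 0:

After execution: hits = 4
4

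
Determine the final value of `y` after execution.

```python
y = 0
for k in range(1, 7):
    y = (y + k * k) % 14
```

Let's trace through this code step by step.

Initialize: y = 0
Entering loop: for k in range(1, 7):

After execution: y = 7
7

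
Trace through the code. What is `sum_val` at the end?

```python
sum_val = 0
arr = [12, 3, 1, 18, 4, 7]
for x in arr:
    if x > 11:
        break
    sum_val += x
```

Let's trace through this code step by step.

Initialize: sum_val = 0
Initialize: arr = [12, 3, 1, 18, 4, 7]
Entering loop: for x in arr:

After execution: sum_val = 0
0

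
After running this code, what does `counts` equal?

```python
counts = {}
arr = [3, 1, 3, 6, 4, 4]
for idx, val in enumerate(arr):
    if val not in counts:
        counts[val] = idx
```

Let's trace through this code step by step.

Initialize: counts = {}
Initialize: arr = [3, 1, 3, 6, 4, 4]
Entering loop: for idx, val in enumerate(arr):

After execution: counts = {3: 0, 1: 1, 6: 3, 4: 4}
{3: 0, 1: 1, 6: 3, 4: 4}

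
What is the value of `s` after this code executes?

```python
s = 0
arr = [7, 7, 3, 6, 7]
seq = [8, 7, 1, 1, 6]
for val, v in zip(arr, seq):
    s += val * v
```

Let's trace through this code step by step.

Initialize: s = 0
Initialize: arr = [7, 7, 3, 6, 7]
Initialize: seq = [8, 7, 1, 1, 6]
Entering loop: for val, v in zip(arr, seq):

After execution: s = 156
156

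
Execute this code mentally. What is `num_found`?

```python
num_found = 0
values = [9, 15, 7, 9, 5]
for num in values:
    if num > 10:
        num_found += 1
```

Let's trace through this code step by step.

Initialize: num_found = 0
Initialize: values = [9, 15, 7, 9, 5]
Entering loop: for num in values:

After execution: num_found = 1
1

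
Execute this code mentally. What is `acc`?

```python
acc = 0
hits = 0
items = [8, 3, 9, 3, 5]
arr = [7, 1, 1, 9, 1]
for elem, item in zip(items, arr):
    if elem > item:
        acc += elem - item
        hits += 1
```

Let's trace through this code step by step.

Initialize: acc = 0
Initialize: hits = 0
Initialize: items = [8, 3, 9, 3, 5]
Initialize: arr = [7, 1, 1, 9, 1]
Entering loop: for elem, item in zip(items, arr):

After execution: acc = 15
15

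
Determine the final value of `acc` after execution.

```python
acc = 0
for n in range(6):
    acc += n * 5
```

Let's trace through this code step by step.

Initialize: acc = 0
Entering loop: for n in range(6):

After execution: acc = 75
75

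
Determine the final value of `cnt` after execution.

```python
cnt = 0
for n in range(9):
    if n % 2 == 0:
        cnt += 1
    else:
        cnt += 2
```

Let's trace through this code step by step.

Initialize: cnt = 0
Entering loop: for n in range(9):

After execution: cnt = 13
13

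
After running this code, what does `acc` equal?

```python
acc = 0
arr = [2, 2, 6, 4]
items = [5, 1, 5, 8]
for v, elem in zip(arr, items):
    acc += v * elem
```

Let's trace through this code step by step.

Initialize: acc = 0
Initialize: arr = [2, 2, 6, 4]
Initialize: items = [5, 1, 5, 8]
Entering loop: for v, elem in zip(arr, items):

After execution: acc = 74
74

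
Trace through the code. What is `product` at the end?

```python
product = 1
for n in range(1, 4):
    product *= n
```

Let's trace through this code step by step.

Initialize: product = 1
Entering loop: for n in range(1, 4):

After execution: product = 6
6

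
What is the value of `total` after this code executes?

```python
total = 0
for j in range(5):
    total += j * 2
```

Let's trace through this code step by step.

Initialize: total = 0
Entering loop: for j in range(5):

After execution: total = 20
20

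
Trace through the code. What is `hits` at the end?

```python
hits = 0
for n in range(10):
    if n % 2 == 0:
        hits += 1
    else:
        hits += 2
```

Let's trace through this code step by step.

Initialize: hits = 0
Entering loop: for n in range(10):

After execution: hits = 15
15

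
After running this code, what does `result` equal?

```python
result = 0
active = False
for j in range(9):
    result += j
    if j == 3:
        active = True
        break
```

Let's trace through this code step by step.

Initialize: result = 0
Initialize: active = False
Entering loop: for j in range(9):

After execution: result = 6
6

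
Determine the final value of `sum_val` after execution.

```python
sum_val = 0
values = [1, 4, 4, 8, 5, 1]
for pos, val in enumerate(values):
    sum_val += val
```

Let's trace through this code step by step.

Initialize: sum_val = 0
Initialize: values = [1, 4, 4, 8, 5, 1]
Entering loop: for pos, val in enumerate(values):

After execution: sum_val = 23
23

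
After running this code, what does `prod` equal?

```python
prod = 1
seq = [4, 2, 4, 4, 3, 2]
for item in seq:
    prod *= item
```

Let's trace through this code step by step.

Initialize: prod = 1
Initialize: seq = [4, 2, 4, 4, 3, 2]
Entering loop: for item in seq:

After execution: prod = 768
768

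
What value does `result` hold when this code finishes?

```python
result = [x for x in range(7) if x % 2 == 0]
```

Let's trace through this code step by step.

Initialize: result = [x for x in range(7) if x % 2 == 0]

After execution: result = [0, 2, 4, 6]
[0, 2, 4, 6]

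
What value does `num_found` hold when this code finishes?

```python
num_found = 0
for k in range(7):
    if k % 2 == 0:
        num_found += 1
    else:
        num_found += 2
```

Let's trace through this code step by step.

Initialize: num_found = 0
Entering loop: for k in range(7):

After execution: num_found = 10
10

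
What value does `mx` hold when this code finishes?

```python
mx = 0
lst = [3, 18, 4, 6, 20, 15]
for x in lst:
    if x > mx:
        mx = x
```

Let's trace through this code step by step.

Initialize: mx = 0
Initialize: lst = [3, 18, 4, 6, 20, 15]
Entering loop: for x in lst:

After execution: mx = 20
20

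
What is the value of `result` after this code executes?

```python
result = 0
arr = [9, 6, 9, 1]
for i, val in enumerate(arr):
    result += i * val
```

Let's trace through this code step by step.

Initialize: result = 0
Initialize: arr = [9, 6, 9, 1]
Entering loop: for i, val in enumerate(arr):

After execution: result = 27
27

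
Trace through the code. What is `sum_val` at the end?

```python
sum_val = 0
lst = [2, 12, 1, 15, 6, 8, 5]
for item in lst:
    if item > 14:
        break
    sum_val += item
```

Let's trace through this code step by step.

Initialize: sum_val = 0
Initialize: lst = [2, 12, 1, 15, 6, 8, 5]
Entering loop: for item in lst:

After execution: sum_val = 15
15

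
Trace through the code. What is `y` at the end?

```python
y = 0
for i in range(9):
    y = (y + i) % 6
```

Let's trace through this code step by step.

Initialize: y = 0
Entering loop: for i in range(9):

After execution: y = 0
0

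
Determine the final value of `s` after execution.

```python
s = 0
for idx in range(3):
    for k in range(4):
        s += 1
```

Let's trace through this code step by step.

Initialize: s = 0
Entering loop: for idx in range(3):

After execution: s = 12
12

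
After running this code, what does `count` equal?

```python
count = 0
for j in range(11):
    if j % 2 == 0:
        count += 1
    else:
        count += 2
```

Let's trace through this code step by step.

Initialize: count = 0
Entering loop: for j in range(11):

After execution: count = 16
16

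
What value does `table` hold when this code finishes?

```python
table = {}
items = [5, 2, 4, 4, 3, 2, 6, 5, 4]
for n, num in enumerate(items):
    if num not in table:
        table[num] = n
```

Let's trace through this code step by step.

Initialize: table = {}
Initialize: items = [5, 2, 4, 4, 3, 2, 6, 5, 4]
Entering loop: for n, num in enumerate(items):

After execution: table = {5: 0, 2: 1, 4: 2, 3: 4, 6: 6}
{5: 0, 2: 1, 4: 2, 3: 4, 6: 6}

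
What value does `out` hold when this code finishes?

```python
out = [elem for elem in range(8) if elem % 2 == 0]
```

Let's trace through this code step by step.

Initialize: out = [elem for elem in range(8) if elem % 2 == 0]

After execution: out = [0, 2, 4, 6]
[0, 2, 4, 6]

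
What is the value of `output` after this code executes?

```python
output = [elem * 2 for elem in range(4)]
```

Let's trace through this code step by step.

Initialize: output = [elem * 2 for elem in range(4)]

After execution: output = [0, 2, 4, 6]
[0, 2, 4, 6]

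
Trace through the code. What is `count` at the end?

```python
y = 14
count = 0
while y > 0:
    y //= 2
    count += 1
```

Let's trace through this code step by step.

Initialize: y = 14
Initialize: count = 0
Entering loop: while y > 0:

After execution: count = 4
4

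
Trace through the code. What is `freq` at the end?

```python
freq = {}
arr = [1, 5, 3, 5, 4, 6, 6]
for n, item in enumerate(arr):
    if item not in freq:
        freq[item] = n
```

Let's trace through this code step by step.

Initialize: freq = {}
Initialize: arr = [1, 5, 3, 5, 4, 6, 6]
Entering loop: for n, item in enumerate(arr):

After execution: freq = {1: 0, 5: 1, 3: 2, 4: 4, 6: 5}
{1: 0, 5: 1, 3: 2, 4: 4, 6: 5}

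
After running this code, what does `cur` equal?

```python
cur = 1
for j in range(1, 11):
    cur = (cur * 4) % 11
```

Let's trace through this code step by step.

Initialize: cur = 1
Entering loop: for j in range(1, 11):

After execution: cur = 1
1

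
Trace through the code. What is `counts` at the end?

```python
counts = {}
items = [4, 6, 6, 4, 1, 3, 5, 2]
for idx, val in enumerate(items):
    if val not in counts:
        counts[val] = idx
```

Let's trace through this code step by step.

Initialize: counts = {}
Initialize: items = [4, 6, 6, 4, 1, 3, 5, 2]
Entering loop: for idx, val in enumerate(items):

After execution: counts = {4: 0, 6: 1, 1: 4, 3: 5, 5: 6, 2: 7}
{4: 0, 6: 1, 1: 4, 3: 5, 5: 6, 2: 7}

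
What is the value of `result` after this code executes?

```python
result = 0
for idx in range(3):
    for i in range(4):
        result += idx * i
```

Let's trace through this code step by step.

Initialize: result = 0
Entering loop: for idx in range(3):

After execution: result = 18
18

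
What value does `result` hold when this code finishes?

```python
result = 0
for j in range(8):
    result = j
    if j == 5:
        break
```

Let's trace through this code step by step.

Initialize: result = 0
Entering loop: for j in range(8):

After execution: result = 5
5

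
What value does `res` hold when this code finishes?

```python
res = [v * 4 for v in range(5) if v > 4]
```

Let's trace through this code step by step.

Initialize: res = [v * 4 for v in range(5) if v > 4]

After execution: res = []
[]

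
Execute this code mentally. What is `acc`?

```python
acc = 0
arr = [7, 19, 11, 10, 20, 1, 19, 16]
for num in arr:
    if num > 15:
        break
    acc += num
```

Let's trace through this code step by step.

Initialize: acc = 0
Initialize: arr = [7, 19, 11, 10, 20, 1, 19, 16]
Entering loop: for num in arr:

After execution: acc = 7
7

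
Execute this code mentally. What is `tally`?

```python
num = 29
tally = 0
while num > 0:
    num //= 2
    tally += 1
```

Let's trace through this code step by step.

Initialize: num = 29
Initialize: tally = 0
Entering loop: while num > 0:

After execution: tally = 5
5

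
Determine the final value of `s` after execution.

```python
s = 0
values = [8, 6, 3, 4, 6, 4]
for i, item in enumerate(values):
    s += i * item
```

Let's trace through this code step by step.

Initialize: s = 0
Initialize: values = [8, 6, 3, 4, 6, 4]
Entering loop: for i, item in enumerate(values):

After execution: s = 68
68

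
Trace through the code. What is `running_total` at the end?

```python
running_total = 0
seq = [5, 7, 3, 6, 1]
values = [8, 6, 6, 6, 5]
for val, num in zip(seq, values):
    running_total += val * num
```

Let's trace through this code step by step.

Initialize: running_total = 0
Initialize: seq = [5, 7, 3, 6, 1]
Initialize: values = [8, 6, 6, 6, 5]
Entering loop: for val, num in zip(seq, values):

After execution: running_total = 141
141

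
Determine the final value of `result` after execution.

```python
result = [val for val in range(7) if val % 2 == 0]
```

Let's trace through this code step by step.

Initialize: result = [val for val in range(7) if val % 2 == 0]

After execution: result = [0, 2, 4, 6]
[0, 2, 4, 6]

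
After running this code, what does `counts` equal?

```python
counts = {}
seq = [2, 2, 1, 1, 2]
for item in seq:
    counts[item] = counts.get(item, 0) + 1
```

Let's trace through this code step by step.

Initialize: counts = {}
Initialize: seq = [2, 2, 1, 1, 2]
Entering loop: for item in seq:

After execution: counts = {2: 3, 1: 2}
{2: 3, 1: 2}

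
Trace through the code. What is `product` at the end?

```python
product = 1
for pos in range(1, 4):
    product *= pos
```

Let's trace through this code step by step.

Initialize: product = 1
Entering loop: for pos in range(1, 4):

After execution: product = 6
6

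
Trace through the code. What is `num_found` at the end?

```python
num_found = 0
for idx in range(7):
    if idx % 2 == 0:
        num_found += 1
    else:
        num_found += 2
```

Let's trace through this code step by step.

Initialize: num_found = 0
Entering loop: for idx in range(7):

After execution: num_found = 10
10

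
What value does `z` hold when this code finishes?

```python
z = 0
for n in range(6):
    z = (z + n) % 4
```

Let's trace through this code step by step.

Initialize: z = 0
Entering loop: for n in range(6):

After execution: z = 3
3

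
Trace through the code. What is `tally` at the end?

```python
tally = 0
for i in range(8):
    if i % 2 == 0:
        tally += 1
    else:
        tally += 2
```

Let's trace through this code step by step.

Initialize: tally = 0
Entering loop: for i in range(8):

After execution: tally = 12
12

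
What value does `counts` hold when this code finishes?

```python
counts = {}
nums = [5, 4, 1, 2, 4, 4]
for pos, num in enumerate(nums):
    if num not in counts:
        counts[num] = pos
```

Let's trace through this code step by step.

Initialize: counts = {}
Initialize: nums = [5, 4, 1, 2, 4, 4]
Entering loop: for pos, num in enumerate(nums):

After execution: counts = {5: 0, 4: 1, 1: 2, 2: 3}
{5: 0, 4: 1, 1: 2, 2: 3}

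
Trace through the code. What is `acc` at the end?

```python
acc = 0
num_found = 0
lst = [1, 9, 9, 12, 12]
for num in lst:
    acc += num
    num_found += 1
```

Let's trace through this code step by step.

Initialize: acc = 0
Initialize: num_found = 0
Initialize: lst = [1, 9, 9, 12, 12]
Entering loop: for num in lst:

After execution: acc = 43
43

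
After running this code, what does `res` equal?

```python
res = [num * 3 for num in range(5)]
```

Let's trace through this code step by step.

Initialize: res = [num * 3 for num in range(5)]

After execution: res = [0, 3, 6, 9, 12]
[0, 3, 6, 9, 12]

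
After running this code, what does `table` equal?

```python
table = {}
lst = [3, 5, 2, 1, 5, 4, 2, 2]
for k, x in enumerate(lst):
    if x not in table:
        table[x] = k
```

Let's trace through this code step by step.

Initialize: table = {}
Initialize: lst = [3, 5, 2, 1, 5, 4, 2, 2]
Entering loop: for k, x in enumerate(lst):

After execution: table = {3: 0, 5: 1, 2: 2, 1: 3, 4: 5}
{3: 0, 5: 1, 2: 2, 1: 3, 4: 5}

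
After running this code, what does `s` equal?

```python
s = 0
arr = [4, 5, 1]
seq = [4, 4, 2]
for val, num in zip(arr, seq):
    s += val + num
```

Let's trace through this code step by step.

Initialize: s = 0
Initialize: arr = [4, 5, 1]
Initialize: seq = [4, 4, 2]
Entering loop: for val, num in zip(arr, seq):

After execution: s = 20
20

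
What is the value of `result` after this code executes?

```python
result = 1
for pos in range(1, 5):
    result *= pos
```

Let's trace through this code step by step.

Initialize: result = 1
Entering loop: for pos in range(1, 5):

After execution: result = 24
24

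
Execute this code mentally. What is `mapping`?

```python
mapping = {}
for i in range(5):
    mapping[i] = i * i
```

Let's trace through this code step by step.

Initialize: mapping = {}
Entering loop: for i in range(5):

After execution: mapping = {0: 0, 1: 1, 2: 4, 3: 9, 4: 16}
{0: 0, 1: 1, 2: 4, 3: 9, 4: 16}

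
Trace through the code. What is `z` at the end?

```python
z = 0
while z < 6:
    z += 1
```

Let's trace through this code step by step.

Initialize: z = 0
Entering loop: while z < 6:

After execution: z = 6
6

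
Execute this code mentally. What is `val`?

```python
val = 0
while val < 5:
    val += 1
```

Let's trace through this code step by step.

Initialize: val = 0
Entering loop: while val < 5:

After execution: val = 5
5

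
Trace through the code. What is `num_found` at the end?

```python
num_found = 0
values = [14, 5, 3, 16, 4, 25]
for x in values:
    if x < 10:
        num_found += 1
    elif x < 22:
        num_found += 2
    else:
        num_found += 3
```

Let's trace through this code step by step.

Initialize: num_found = 0
Initialize: values = [14, 5, 3, 16, 4, 25]
Entering loop: for x in values:

After execution: num_found = 10
10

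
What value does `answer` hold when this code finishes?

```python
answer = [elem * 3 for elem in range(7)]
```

Let's trace through this code step by step.

Initialize: answer = [elem * 3 for elem in range(7)]

After execution: answer = [0, 3, 6, 9, 12, 15, 18]
[0, 3, 6, 9, 12, 15, 18]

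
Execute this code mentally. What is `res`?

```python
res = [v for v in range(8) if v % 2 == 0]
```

Let's trace through this code step by step.

Initialize: res = [v for v in range(8) if v % 2 == 0]

After execution: res = [0, 2, 4, 6]
[0, 2, 4, 6]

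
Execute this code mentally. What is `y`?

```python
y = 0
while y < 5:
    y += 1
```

Let's trace through this code step by step.

Initialize: y = 0
Entering loop: while y < 5:

After execution: y = 5
5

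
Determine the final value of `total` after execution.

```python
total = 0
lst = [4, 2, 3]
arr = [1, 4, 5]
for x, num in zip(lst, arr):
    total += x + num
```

Let's trace through this code step by step.

Initialize: total = 0
Initialize: lst = [4, 2, 3]
Initialize: arr = [1, 4, 5]
Entering loop: for x, num in zip(lst, arr):

After execution: total = 19
19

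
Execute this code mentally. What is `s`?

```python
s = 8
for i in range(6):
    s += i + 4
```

Let's trace through this code step by step.

Initialize: s = 8
Entering loop: for i in range(6):

After execution: s = 47
47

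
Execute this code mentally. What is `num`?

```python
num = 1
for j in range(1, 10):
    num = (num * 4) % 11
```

Let's trace through this code step by step.

Initialize: num = 1
Entering loop: for j in range(1, 10):

After execution: num = 3
3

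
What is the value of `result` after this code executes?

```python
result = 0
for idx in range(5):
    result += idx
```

Let's trace through this code step by step.

Initialize: result = 0
Entering loop: for idx in range(5):

After execution: result = 10
10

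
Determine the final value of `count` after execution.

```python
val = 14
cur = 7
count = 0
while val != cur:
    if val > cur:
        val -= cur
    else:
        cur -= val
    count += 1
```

Let's trace through this code step by step.

Initialize: val = 14
Initialize: cur = 7
Initialize: count = 0
Entering loop: while val != cur:

After execution: count = 1
1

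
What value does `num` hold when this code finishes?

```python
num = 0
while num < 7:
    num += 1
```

Let's trace through this code step by step.

Initialize: num = 0
Entering loop: while num < 7:

After execution: num = 7
7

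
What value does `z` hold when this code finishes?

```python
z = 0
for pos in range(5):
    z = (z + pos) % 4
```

Let's trace through this code step by step.

Initialize: z = 0
Entering loop: for pos in range(5):

After execution: z = 2
2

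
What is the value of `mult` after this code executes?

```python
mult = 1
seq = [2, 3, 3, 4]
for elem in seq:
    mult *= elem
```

Let's trace through this code step by step.

Initialize: mult = 1
Initialize: seq = [2, 3, 3, 4]
Entering loop: for elem in seq:

After execution: mult = 72
72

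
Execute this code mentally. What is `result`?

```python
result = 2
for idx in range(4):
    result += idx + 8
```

Let's trace through this code step by step.

Initialize: result = 2
Entering loop: for idx in range(4):

After execution: result = 40
40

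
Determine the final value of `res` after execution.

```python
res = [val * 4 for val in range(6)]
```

Let's trace through this code step by step.

Initialize: res = [val * 4 for val in range(6)]

After execution: res = [0, 4, 8, 12, 16, 20]
[0, 4, 8, 12, 16, 20]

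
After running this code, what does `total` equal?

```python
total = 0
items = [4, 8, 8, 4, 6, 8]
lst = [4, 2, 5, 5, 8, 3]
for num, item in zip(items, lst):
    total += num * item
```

Let's trace through this code step by step.

Initialize: total = 0
Initialize: items = [4, 8, 8, 4, 6, 8]
Initialize: lst = [4, 2, 5, 5, 8, 3]
Entering loop: for num, item in zip(items, lst):

After execution: total = 164
164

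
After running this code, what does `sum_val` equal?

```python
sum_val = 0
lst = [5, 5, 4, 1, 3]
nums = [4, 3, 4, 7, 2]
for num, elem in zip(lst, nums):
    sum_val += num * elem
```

Let's trace through this code step by step.

Initialize: sum_val = 0
Initialize: lst = [5, 5, 4, 1, 3]
Initialize: nums = [4, 3, 4, 7, 2]
Entering loop: for num, elem in zip(lst, nums):

After execution: sum_val = 64
64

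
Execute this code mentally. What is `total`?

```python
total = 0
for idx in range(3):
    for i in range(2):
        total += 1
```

Let's trace through this code step by step.

Initialize: total = 0
Entering loop: for idx in range(3):

After execution: total = 6
6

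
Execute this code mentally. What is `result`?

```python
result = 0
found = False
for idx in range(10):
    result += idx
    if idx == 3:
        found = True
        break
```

Let's trace through this code step by step.

Initialize: result = 0
Initialize: found = False
Entering loop: for idx in range(10):

After execution: result = 6
6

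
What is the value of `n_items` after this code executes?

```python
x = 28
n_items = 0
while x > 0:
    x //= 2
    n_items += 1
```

Let's trace through this code step by step.

Initialize: x = 28
Initialize: n_items = 0
Entering loop: while x > 0:

After execution: n_items = 5
5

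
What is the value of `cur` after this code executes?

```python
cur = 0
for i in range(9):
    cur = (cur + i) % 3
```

Let's trace through this code step by step.

Initialize: cur = 0
Entering loop: for i in range(9):

After execution: cur = 0
0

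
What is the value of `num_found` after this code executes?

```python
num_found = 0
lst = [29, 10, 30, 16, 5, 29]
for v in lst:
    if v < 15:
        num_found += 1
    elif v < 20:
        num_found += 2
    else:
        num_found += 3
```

Let's trace through this code step by step.

Initialize: num_found = 0
Initialize: lst = [29, 10, 30, 16, 5, 29]
Entering loop: for v in lst:

After execution: num_found = 13
13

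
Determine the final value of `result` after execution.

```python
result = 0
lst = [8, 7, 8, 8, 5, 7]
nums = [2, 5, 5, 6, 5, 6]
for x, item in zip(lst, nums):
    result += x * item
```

Let's trace through this code step by step.

Initialize: result = 0
Initialize: lst = [8, 7, 8, 8, 5, 7]
Initialize: nums = [2, 5, 5, 6, 5, 6]
Entering loop: for x, item in zip(lst, nums):

After execution: result = 206
206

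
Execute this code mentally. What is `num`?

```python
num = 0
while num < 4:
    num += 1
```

Let's trace through this code step by step.

Initialize: num = 0
Entering loop: while num < 4:

After execution: num = 4
4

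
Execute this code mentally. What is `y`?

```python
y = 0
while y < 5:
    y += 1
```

Let's trace through this code step by step.

Initialize: y = 0
Entering loop: while y < 5:

After execution: y = 5
5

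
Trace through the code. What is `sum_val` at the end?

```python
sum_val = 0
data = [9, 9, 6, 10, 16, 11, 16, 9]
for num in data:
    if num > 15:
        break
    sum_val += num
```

Let's trace through this code step by step.

Initialize: sum_val = 0
Initialize: data = [9, 9, 6, 10, 16, 11, 16, 9]
Entering loop: for num in data:

After execution: sum_val = 34
34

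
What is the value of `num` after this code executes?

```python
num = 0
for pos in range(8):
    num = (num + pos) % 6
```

Let's trace through this code step by step.

Initialize: num = 0
Entering loop: for pos in range(8):

After execution: num = 4
4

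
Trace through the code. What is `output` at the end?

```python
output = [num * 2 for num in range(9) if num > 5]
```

Let's trace through this code step by step.

Initialize: output = [num * 2 for num in range(9) if num > 5]

After execution: output = [12, 14, 16]
[12, 14, 16]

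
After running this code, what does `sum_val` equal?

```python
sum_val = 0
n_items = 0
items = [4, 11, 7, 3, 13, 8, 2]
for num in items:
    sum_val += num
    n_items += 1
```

Let's trace through this code step by step.

Initialize: sum_val = 0
Initialize: n_items = 0
Initialize: items = [4, 11, 7, 3, 13, 8, 2]
Entering loop: for num in items:

After execution: sum_val = 48
48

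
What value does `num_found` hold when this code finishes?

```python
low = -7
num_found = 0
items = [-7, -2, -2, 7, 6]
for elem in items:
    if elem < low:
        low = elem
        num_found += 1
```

Let's trace through this code step by step.

Initialize: low = -7
Initialize: num_found = 0
Initialize: items = [-7, -2, -2, 7, 6]
Entering loop: for elem in items:

After execution: num_found = 0
0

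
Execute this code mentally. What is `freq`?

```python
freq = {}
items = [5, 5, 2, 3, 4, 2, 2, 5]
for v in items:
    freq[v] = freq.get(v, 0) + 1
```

Let's trace through this code step by step.

Initialize: freq = {}
Initialize: items = [5, 5, 2, 3, 4, 2, 2, 5]
Entering loop: for v in items:

After execution: freq = {5: 3, 2: 3, 3: 1, 4: 1}
{5: 3, 2: 3, 3: 1, 4: 1}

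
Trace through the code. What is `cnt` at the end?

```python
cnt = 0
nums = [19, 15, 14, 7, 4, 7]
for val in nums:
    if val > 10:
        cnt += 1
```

Let's trace through this code step by step.

Initialize: cnt = 0
Initialize: nums = [19, 15, 14, 7, 4, 7]
Entering loop: for val in nums:

After execution: cnt = 3
3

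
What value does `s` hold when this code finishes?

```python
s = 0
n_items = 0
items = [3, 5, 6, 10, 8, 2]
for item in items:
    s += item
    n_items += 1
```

Let's trace through this code step by step.

Initialize: s = 0
Initialize: n_items = 0
Initialize: items = [3, 5, 6, 10, 8, 2]
Entering loop: for item in items:

After execution: s = 34
34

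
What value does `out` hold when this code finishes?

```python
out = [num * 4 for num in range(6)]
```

Let's trace through this code step by step.

Initialize: out = [num * 4 for num in range(6)]

After execution: out = [0, 4, 8, 12, 16, 20]
[0, 4, 8, 12, 16, 20]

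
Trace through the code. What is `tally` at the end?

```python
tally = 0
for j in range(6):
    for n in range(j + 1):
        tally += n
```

Let's trace through this code step by step.

Initialize: tally = 0
Entering loop: for j in range(6):

After execution: tally = 35
35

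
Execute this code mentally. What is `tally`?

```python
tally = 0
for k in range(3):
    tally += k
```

Let's trace through this code step by step.

Initialize: tally = 0
Entering loop: for k in range(3):

After execution: tally = 3
3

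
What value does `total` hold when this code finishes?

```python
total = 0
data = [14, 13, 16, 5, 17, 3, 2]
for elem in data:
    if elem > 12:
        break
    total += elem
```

Let's trace through this code step by step.

Initialize: total = 0
Initialize: data = [14, 13, 16, 5, 17, 3, 2]
Entering loop: for elem in data:

After execution: total = 0
0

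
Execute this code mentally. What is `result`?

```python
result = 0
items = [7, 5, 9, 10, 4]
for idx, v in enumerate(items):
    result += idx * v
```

Let's trace through this code step by step.

Initialize: result = 0
Initialize: items = [7, 5, 9, 10, 4]
Entering loop: for idx, v in enumerate(items):

After execution: result = 69
69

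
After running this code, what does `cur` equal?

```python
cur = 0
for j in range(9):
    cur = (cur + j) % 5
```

Let's trace through this code step by step.

Initialize: cur = 0
Entering loop: for j in range(9):

After execution: cur = 1
1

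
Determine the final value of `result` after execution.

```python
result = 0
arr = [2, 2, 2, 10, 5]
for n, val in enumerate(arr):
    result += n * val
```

Let's trace through this code step by step.

Initialize: result = 0
Initialize: arr = [2, 2, 2, 10, 5]
Entering loop: for n, val in enumerate(arr):

After execution: result = 56
56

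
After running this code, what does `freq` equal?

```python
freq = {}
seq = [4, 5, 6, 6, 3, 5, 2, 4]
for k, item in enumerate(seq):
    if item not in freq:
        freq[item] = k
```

Let's trace through this code step by step.

Initialize: freq = {}
Initialize: seq = [4, 5, 6, 6, 3, 5, 2, 4]
Entering loop: for k, item in enumerate(seq):

After execution: freq = {4: 0, 5: 1, 6: 2, 3: 4, 2: 6}
{4: 0, 5: 1, 6: 2, 3: 4, 2: 6}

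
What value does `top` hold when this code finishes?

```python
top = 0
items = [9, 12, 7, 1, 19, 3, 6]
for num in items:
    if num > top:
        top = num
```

Let's trace through this code step by step.

Initialize: top = 0
Initialize: items = [9, 12, 7, 1, 19, 3, 6]
Entering loop: for num in items:

After execution: top = 19
19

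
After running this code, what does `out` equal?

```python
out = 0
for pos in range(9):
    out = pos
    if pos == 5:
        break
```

Let's trace through this code step by step.

Initialize: out = 0
Entering loop: for pos in range(9):

After execution: out = 5
5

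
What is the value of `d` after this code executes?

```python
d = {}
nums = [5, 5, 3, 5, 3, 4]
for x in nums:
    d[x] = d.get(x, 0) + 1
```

Let's trace through this code step by step.

Initialize: d = {}
Initialize: nums = [5, 5, 3, 5, 3, 4]
Entering loop: for x in nums:

After execution: d = {5: 3, 3: 2, 4: 1}
{5: 3, 3: 2, 4: 1}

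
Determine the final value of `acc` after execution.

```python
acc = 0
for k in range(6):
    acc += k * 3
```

Let's trace through this code step by step.

Initialize: acc = 0
Entering loop: for k in range(6):

After execution: acc = 45
45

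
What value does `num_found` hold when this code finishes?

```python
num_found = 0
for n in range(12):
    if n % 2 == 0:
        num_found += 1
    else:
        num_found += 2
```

Let's trace through this code step by step.

Initialize: num_found = 0
Entering loop: for n in range(12):

After execution: num_found = 18
18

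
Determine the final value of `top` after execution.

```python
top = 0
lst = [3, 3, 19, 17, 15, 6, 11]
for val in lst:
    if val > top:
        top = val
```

Let's trace through this code step by step.

Initialize: top = 0
Initialize: lst = [3, 3, 19, 17, 15, 6, 11]
Entering loop: for val in lst:

After execution: top = 19
19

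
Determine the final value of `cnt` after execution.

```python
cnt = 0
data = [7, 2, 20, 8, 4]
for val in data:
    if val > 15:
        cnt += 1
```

Let's trace through this code step by step.

Initialize: cnt = 0
Initialize: data = [7, 2, 20, 8, 4]
Entering loop: for val in data:

After execution: cnt = 1
1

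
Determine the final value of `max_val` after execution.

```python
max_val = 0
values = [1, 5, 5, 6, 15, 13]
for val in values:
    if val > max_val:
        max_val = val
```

Let's trace through this code step by step.

Initialize: max_val = 0
Initialize: values = [1, 5, 5, 6, 15, 13]
Entering loop: for val in values:

After execution: max_val = 15
15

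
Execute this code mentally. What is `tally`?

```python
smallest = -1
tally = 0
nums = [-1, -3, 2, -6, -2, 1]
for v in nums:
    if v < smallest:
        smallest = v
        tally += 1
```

Let's trace through this code step by step.

Initialize: smallest = -1
Initialize: tally = 0
Initialize: nums = [-1, -3, 2, -6, -2, 1]
Entering loop: for v in nums:

After execution: tally = 2
2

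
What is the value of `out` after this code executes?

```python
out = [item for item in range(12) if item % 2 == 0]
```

Let's trace through this code step by step.

Initialize: out = [item for item in range(12) if item % 2 == 0]

After execution: out = [0, 2, 4, 6, 8, 10]
[0, 2, 4, 6, 8, 10]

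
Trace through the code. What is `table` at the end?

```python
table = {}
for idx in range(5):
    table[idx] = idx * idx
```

Let's trace through this code step by step.

Initialize: table = {}
Entering loop: for idx in range(5):

After execution: table = {0: 0, 1: 1, 2: 4, 3: 9, 4: 16}
{0: 0, 1: 1, 2: 4, 3: 9, 4: 16}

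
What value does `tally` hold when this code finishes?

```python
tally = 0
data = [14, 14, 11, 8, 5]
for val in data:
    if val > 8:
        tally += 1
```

Let's trace through this code step by step.

Initialize: tally = 0
Initialize: data = [14, 14, 11, 8, 5]
Entering loop: for val in data:

After execution: tally = 3
3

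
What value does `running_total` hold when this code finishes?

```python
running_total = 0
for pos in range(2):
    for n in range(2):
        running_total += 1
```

Let's trace through this code step by step.

Initialize: running_total = 0
Entering loop: for pos in range(2):

After execution: running_total = 4
4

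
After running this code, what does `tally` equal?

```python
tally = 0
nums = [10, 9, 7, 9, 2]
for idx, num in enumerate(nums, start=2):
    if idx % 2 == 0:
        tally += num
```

Let's trace through this code step by step.

Initialize: tally = 0
Initialize: nums = [10, 9, 7, 9, 2]
Entering loop: for idx, num in enumerate(nums, start=2):

After execution: tally = 19
19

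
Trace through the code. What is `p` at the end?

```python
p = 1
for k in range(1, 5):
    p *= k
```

Let's trace through this code step by step.

Initialize: p = 1
Entering loop: for k in range(1, 5):

After execution: p = 24
24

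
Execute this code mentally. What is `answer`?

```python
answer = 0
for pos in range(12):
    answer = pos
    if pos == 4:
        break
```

Let's trace through this code step by step.

Initialize: answer = 0
Entering loop: for pos in range(12):

After execution: answer = 4
4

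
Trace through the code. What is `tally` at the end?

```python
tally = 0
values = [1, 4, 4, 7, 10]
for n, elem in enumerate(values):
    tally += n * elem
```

Let's trace through this code step by step.

Initialize: tally = 0
Initialize: values = [1, 4, 4, 7, 10]
Entering loop: for n, elem in enumerate(values):

After execution: tally = 73
73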